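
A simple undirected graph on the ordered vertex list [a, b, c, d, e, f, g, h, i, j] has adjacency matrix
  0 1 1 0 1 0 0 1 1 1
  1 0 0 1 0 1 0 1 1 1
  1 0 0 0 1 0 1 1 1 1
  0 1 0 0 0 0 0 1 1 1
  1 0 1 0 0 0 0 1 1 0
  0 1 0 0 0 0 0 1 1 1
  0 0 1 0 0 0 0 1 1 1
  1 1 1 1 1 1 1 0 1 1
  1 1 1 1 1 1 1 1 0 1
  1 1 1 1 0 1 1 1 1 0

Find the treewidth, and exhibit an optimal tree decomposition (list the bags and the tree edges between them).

Treewidth 4.
Bags: B1 = {a, c, h, i, j}  B2 = {c, g, h, i, j}  B3 = {a, c, e, h, i}  B4 = {a, b, h, i, j}  B5 = {b, d, h, i, j}  B6 = {b, f, h, i, j}
Tree: B1–B2, B1–B3, B1–B4, B4–B5, B4–B6

Every bag has size at most 5, so the width is 5 − 1 = 4 and tw(G) ≤ 4. On the other hand G contains the 5-clique {c, g, h, i, j}. A clique must lie in a single bag of any decomposition, so no decomposition can have width below 4. Hence tw(G) = 4 exactly.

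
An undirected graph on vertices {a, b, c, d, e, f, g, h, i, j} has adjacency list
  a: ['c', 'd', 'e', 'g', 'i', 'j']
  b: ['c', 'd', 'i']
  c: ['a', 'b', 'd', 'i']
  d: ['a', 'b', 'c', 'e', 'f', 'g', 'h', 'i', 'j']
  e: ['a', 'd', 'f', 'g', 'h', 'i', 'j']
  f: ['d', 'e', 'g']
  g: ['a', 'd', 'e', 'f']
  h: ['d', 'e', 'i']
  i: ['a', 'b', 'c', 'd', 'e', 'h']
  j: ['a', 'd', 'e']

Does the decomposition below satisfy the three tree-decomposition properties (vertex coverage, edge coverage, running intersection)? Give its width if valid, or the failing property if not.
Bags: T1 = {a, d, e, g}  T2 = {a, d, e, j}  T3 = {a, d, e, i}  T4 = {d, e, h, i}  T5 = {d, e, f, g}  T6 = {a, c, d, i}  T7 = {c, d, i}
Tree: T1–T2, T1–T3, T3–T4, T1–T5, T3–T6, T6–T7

A tree decomposition must satisfy three properties: every vertex lies in some bag; for every edge, both endpoints lie together in some bag; and for every vertex, the bags containing it form a connected subtree. Here vertex b appears in no bag, so the decomposition is invalid.

No — vertex b appears in no bag.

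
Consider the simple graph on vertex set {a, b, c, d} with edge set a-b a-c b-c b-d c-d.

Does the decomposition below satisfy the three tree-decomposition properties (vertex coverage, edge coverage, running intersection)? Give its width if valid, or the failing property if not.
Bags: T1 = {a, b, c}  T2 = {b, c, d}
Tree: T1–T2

Yes; width 2.

Checking the three conditions: (i) the bags cover all of {a, b, c, d}; (ii) for each edge, some bag contains both endpoints; (iii) the bags containing any fixed vertex form a subtree. All hold, so the decomposition is valid with width 3 − 1 = 2.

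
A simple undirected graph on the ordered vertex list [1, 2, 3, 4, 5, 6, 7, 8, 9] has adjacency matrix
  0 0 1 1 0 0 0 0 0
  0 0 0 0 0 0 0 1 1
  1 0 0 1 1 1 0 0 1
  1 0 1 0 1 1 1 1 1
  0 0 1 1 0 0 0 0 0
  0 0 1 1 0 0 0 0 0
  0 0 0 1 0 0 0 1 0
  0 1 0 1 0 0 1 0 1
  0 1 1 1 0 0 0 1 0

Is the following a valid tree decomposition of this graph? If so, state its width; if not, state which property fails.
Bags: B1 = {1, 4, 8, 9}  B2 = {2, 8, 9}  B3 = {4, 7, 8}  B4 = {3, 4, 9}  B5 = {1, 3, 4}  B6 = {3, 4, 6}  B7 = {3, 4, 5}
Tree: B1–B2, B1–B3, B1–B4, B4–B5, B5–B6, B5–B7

No — bags containing vertex 1 are not connected in the tree.

A tree decomposition must satisfy three properties: every vertex lies in some bag; for every edge, both endpoints lie together in some bag; and for every vertex, the bags containing it form a connected subtree. Here bags containing vertex 1 are not connected in the tree, so the decomposition is invalid.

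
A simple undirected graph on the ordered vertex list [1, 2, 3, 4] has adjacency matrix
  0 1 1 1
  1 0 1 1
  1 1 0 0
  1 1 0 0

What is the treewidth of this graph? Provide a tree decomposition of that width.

The largest bag has 3 vertices, giving width 2; this decomposition certifies tw(G) ≤ 2. On the other hand G contains the 3-clique {1, 2, 3}. A clique must lie in a single bag of any decomposition, so no decomposition can have width below 2. Hence tw(G) = 2 exactly.

Treewidth 2.
One such decomposition:
Bags: B1 = {1, 2, 4}  B2 = {1, 2, 3}
Tree: B1–B2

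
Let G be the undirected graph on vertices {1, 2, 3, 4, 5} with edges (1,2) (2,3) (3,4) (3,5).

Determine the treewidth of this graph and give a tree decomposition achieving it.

Each bag holds 2 vertices, so the decomposition has width 1, which upper-bounds the treewidth. Any graph with an edge has treewidth ≥ 1, and G has the edge 4–3. Hence tw(G) = 1 exactly.

Treewidth 1.
One optimal decomposition is:
Bags: B1 = {3, 4}  B2 = {2, 3}  B3 = {1, 2}  B4 = {3, 5}
Tree: B1–B2, B2–B3, B1–B4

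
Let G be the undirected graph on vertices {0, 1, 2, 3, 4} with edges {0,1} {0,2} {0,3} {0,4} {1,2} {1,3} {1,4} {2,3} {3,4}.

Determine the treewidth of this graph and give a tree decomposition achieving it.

Each bag holds 4 vertices, so the decomposition has width 3, which upper-bounds the treewidth. For the lower bound, the 4 vertices {0, 1, 2, 3} are pairwise adjacent, and any tree decomposition puts a clique entirely inside one bag — forcing width ≥ 3. Therefore the treewidth is 3.

Treewidth 3.
One such decomposition:
Bags: B1 = {0, 1, 3, 4}  B2 = {0, 1, 2, 3}
Tree: B1–B2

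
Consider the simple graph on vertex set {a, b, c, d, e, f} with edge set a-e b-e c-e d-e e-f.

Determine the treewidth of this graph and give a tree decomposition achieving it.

Treewidth 1.
One optimal decomposition is:
Bags: B1 = {c, e}  B2 = {b, e}  B3 = {a, e}  B4 = {e, f}  B5 = {d, e}
Tree: B1–B2, B2–B3, B1–B4, B4–B5

Every bag has size at most 2, so the width is 2 − 1 = 1 and tw(G) ≤ 1. Any graph with an edge has treewidth ≥ 1, and G has the edge c–e. Therefore the treewidth is 1.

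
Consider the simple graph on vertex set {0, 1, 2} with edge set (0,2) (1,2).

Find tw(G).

1

A width-1 tree decomposition is:
Bags: B1 = {1, 2}  B2 = {0, 2}
Tree: B1–B2
Each bag holds 2 vertices, so the decomposition has width 1, which upper-bounds the treewidth. Since G has at least one edge (e.g. 1–2), it is not an edgeless graph, so tw(G) ≥ 1. The upper and lower bounds meet at 1, so that is the treewidth.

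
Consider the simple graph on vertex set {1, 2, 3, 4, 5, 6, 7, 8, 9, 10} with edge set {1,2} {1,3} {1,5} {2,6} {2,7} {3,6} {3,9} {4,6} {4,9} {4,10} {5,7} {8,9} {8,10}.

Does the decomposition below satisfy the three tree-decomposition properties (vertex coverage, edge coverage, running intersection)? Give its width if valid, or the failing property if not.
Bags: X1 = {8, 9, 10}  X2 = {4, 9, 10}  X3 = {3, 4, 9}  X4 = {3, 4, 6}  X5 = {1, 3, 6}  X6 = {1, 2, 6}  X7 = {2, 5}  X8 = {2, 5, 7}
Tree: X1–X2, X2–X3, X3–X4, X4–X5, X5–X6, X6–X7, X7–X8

A tree decomposition must satisfy three properties: every vertex lies in some bag; for every edge, both endpoints lie together in some bag; and for every vertex, the bags containing it form a connected subtree. Here edge (1,5) lies in no bag, so the decomposition is invalid.

No — edge (1,5) lies in no bag.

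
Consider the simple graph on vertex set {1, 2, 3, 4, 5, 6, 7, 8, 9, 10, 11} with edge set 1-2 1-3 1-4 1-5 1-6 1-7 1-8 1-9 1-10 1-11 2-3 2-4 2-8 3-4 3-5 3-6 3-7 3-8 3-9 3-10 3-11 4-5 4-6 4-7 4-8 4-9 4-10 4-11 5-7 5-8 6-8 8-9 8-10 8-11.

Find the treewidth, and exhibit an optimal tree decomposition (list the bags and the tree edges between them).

Every bag has size at most 5, so the width is 5 − 1 = 4 and tw(G) ≤ 4. On the other hand G contains the 5-clique {1, 2, 3, 4, 8}. A clique must lie in a single bag of any decomposition, so no decomposition can have width below 4. Therefore the treewidth is 4.

Treewidth 4.
One optimal decomposition is:
Bags: B1 = {1, 3, 4, 6, 8}  B2 = {1, 2, 3, 4, 8}  B3 = {1, 3, 4, 8, 11}  B4 = {1, 3, 4, 5, 8}  B5 = {1, 3, 4, 8, 10}  B6 = {1, 3, 4, 8, 9}  B7 = {1, 3, 4, 5, 7}
Tree: B1–B2, B2–B3, B3–B4, B4–B5, B3–B6, B4–B7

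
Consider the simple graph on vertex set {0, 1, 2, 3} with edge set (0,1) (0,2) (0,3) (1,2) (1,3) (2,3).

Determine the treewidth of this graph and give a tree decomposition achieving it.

With just one bag of size 4, the width is 4 − 1 = 3, so tw(G) ≤ 3. Conversely, {0, 1, 2, 3} is a clique of size 4, and the vertices of any clique must share a bag in every tree decomposition; so some bag has ≥ 4 vertices and tw(G) ≥ 3. Therefore the treewidth is 3.

Treewidth 3.
Bags: B1 = {0, 1, 2, 3}
Tree: (single bag)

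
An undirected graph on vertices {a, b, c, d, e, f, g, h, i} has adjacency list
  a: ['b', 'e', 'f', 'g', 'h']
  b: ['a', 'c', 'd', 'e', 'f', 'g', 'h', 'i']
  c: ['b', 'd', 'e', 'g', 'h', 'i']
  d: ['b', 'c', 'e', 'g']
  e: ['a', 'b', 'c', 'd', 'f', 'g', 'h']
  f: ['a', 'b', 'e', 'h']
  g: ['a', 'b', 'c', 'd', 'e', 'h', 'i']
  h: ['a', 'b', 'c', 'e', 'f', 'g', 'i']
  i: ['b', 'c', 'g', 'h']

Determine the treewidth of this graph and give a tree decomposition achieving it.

Treewidth 4.
One optimal decomposition is:
Bags: B1 = {b, c, e, g, h}  B2 = {a, b, e, g, h}  B3 = {b, c, d, e, g}  B4 = {b, c, g, h, i}  B5 = {a, b, e, f, h}
Tree: B1–B2, B1–B3, B1–B4, B2–B5

The largest bag has 5 vertices, giving width 4; this decomposition certifies tw(G) ≤ 4. For the lower bound, the 5 vertices {b, c, d, e, g} are pairwise adjacent, and any tree decomposition puts a clique entirely inside one bag — forcing width ≥ 4. Hence tw(G) = 4 exactly.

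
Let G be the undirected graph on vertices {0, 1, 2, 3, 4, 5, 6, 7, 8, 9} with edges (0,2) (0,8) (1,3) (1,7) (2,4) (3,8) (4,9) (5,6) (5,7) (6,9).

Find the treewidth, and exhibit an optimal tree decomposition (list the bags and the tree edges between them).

Treewidth 2.
Bags: B1 = {2, 4, 9}  B2 = {2, 6, 9}  B3 = {2, 5, 6}  B4 = {2, 5, 7}  B5 = {1, 2, 7}  B6 = {1, 2, 3}  B7 = {2, 3, 8}  B8 = {0, 2, 8}
Tree: B1–B2, B2–B3, B3–B4, B4–B5, B5–B6, B6–B7, B7–B8

The largest bag has 3 vertices, giving width 2; this decomposition certifies tw(G) ≤ 2. The edges 2–4–9–6–5–7–1–3–8–0–2 form a cycle, so G is not a tree and its treewidth is at least 2. Therefore the treewidth is 2.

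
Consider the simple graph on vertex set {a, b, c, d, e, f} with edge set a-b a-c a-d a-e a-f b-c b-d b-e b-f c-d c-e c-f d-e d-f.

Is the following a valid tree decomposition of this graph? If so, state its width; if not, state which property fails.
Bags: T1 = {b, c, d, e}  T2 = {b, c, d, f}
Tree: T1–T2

No — vertex a appears in no bag.

A tree decomposition must satisfy three properties: every vertex lies in some bag; for every edge, both endpoints lie together in some bag; and for every vertex, the bags containing it form a connected subtree. Here vertex a appears in no bag, so the decomposition is invalid.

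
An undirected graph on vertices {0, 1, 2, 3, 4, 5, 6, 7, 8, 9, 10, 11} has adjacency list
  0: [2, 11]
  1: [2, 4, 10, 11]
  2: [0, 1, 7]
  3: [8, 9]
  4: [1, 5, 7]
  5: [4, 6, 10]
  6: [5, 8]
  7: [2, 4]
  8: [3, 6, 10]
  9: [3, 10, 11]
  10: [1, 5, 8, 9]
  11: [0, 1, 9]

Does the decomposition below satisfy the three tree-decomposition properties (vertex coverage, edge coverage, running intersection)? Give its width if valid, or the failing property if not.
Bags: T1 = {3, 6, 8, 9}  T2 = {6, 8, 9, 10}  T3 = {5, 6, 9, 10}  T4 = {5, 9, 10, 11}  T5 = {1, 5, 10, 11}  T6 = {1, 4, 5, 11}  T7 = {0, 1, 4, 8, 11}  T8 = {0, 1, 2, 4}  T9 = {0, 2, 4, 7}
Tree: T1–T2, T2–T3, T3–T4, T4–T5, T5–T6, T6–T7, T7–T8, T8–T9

No — bags containing vertex 8 are not connected in the tree.

A tree decomposition must satisfy three properties: every vertex lies in some bag; for every edge, both endpoints lie together in some bag; and for every vertex, the bags containing it form a connected subtree. Here bags containing vertex 8 are not connected in the tree, so the decomposition is invalid.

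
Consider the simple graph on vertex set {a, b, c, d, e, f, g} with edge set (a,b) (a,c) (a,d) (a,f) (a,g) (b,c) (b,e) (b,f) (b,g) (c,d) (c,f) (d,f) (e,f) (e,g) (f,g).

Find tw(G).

3

A width-3 tree decomposition is:
Bags: B1 = {a, b, f, g}  B2 = {a, b, c, f}  B3 = {a, c, d, f}  B4 = {b, e, f, g}
Tree: B1–B2, B2–B3, B1–B4
Each bag holds 4 vertices, so the decomposition has width 3, which upper-bounds the treewidth. Conversely, {a, c, d, f} is a clique of size 4, and the vertices of any clique must share a bag in every tree decomposition; so some bag has ≥ 4 vertices and tw(G) ≥ 3. The upper and lower bounds meet at 3, so that is the treewidth.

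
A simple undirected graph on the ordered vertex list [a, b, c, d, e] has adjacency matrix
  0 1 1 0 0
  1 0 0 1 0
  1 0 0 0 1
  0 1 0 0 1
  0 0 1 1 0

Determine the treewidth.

A width-2 tree decomposition is:
Bags: B1 = {a, b, c}  B2 = {b, c, d}  B3 = {c, d, e}
Tree: B1–B2, B2–B3
Every bag has size at most 3, so the width is 3 − 1 = 2 and tw(G) ≤ 2. The edges c–a–b–d–e–c form a cycle, so G is not a tree and its treewidth is at least 2. Therefore the treewidth is 2.

2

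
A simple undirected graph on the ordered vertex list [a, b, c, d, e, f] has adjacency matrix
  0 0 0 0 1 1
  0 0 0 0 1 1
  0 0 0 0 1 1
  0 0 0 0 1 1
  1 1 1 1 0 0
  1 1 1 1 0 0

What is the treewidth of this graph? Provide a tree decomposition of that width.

Treewidth 2.
Bags: B1 = {b, e, f}  B2 = {c, e, f}  B3 = {a, e, f}  B4 = {d, e, f}
Tree: B1–B2, B2–B3, B3–B4

Every bag has size at most 3, so the width is 3 − 1 = 2 and tw(G) ≤ 2. Since e–b–f–c–e is a cycle in G, G is not acyclic. Forests are exactly the graphs of treewidth ≤ 1, so tw(G) ≥ 2. Therefore the treewidth is 2.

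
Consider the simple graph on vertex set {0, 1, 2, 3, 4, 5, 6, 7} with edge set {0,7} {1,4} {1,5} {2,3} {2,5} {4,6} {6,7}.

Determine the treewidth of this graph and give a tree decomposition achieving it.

Each bag holds 2 vertices, so the decomposition has width 1, which upper-bounds the treewidth. G has an edge, so its treewidth is at least 1. Hence tw(G) = 1 exactly.

Treewidth 1.
Bags: B1 = {0, 7}  B2 = {6, 7}  B3 = {4, 6}  B4 = {1, 4}  B5 = {1, 5}  B6 = {2, 5}  B7 = {2, 3}
Tree: B1–B2, B2–B3, B3–B4, B4–B5, B5–B6, B6–B7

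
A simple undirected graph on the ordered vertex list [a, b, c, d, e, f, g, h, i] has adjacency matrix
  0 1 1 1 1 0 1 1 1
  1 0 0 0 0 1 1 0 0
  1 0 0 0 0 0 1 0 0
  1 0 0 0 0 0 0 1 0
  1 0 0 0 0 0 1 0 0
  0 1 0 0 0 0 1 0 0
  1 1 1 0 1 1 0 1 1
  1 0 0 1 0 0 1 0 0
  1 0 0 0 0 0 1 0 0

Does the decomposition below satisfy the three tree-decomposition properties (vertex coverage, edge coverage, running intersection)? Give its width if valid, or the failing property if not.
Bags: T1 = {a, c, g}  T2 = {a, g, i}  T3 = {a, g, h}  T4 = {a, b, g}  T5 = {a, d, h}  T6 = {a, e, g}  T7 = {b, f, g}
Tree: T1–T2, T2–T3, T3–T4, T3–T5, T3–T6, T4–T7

Yes; width 2.

Checking the three conditions: (i) the bags cover all of {a, b, c, d, e, f, g, h, i}; (ii) for each edge, some bag contains both endpoints; (iii) the bags containing any fixed vertex form a subtree. All hold, so the decomposition is valid with width 3 − 1 = 2.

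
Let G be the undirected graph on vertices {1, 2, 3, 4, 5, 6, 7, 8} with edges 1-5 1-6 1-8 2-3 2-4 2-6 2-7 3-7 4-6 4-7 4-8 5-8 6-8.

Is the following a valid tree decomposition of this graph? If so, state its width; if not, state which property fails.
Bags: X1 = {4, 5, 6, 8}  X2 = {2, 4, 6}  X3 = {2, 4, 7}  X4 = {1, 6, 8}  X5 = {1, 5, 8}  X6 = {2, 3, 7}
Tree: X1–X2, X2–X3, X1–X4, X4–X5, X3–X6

No — bags containing vertex 5 are not connected in the tree.

A tree decomposition must satisfy three properties: every vertex lies in some bag; for every edge, both endpoints lie together in some bag; and for every vertex, the bags containing it form a connected subtree. Here bags containing vertex 5 are not connected in the tree, so the decomposition is invalid.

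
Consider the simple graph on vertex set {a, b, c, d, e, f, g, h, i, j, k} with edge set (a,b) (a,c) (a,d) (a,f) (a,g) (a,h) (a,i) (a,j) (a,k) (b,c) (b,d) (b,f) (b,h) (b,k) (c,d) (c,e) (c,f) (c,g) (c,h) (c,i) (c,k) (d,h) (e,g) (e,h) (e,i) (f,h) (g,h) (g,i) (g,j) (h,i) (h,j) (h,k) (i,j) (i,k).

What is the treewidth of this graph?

4

A width-4 tree decomposition is:
Bags: B1 = {a, b, c, h, k}  B2 = {a, c, h, i, k}  B3 = {a, c, g, h, i}  B4 = {a, b, c, d, h}  B5 = {a, g, h, i, j}  B6 = {a, b, c, f, h}  B7 = {c, e, g, h, i}
Tree: B1–B2, B2–B3, B1–B4, B3–B5, B4–B6, B3–B7
Each bag holds 5 vertices, so the decomposition has width 4, which upper-bounds the treewidth. On the other hand G contains the 5-clique {a, g, h, i, j}. A clique must lie in a single bag of any decomposition, so no decomposition can have width below 4. Therefore the treewidth is 4.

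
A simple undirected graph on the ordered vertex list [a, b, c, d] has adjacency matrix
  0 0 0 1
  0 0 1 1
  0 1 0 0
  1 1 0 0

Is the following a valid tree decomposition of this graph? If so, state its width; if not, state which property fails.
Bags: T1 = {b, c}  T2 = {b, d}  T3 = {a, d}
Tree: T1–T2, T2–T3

Yes; width 1.

Checking the three conditions: (i) the bags cover all of {a, b, c, d}; (ii) for each edge, some bag contains both endpoints; (iii) the bags containing any fixed vertex form a subtree. All hold, so the decomposition is valid with width 2 − 1 = 1.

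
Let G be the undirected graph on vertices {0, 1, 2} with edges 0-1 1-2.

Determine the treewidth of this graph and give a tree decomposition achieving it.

Treewidth 1.
One such decomposition:
Bags: B1 = {1, 2}  B2 = {0, 1}
Tree: B1–B2

The largest bag has 2 vertices, giving width 1; this decomposition certifies tw(G) ≤ 1. Since G has at least one edge (e.g. 1–2), it is not an edgeless graph, so tw(G) ≥ 1. The upper and lower bounds meet at 1, so that is the treewidth.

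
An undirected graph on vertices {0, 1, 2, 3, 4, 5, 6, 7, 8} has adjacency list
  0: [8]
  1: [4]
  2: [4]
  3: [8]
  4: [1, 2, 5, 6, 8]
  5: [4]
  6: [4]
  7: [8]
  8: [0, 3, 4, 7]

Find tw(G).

A width-1 tree decomposition is:
Bags: B1 = {4, 8}  B2 = {2, 4}  B3 = {1, 4}  B4 = {3, 8}  B5 = {0, 8}  B6 = {4, 5}  B7 = {7, 8}  B8 = {4, 6}
Tree: B1–B2, B1–B3, B1–B4, B1–B5, B1–B6, B4–B7, B6–B8
Each bag holds 2 vertices, so the decomposition has width 1, which upper-bounds the treewidth. G has an edge, so its treewidth is at least 1. Combining the bounds, tw(G) = 1.

1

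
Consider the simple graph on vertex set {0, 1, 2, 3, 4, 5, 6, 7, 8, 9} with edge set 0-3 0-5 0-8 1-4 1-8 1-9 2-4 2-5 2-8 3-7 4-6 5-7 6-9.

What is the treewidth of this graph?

2

A width-2 tree decomposition is:
Bags: B1 = {1, 6, 9}  B2 = {1, 4, 6}  B3 = {1, 4, 8}  B4 = {2, 4, 8}  B5 = {0, 2, 8}  B6 = {0, 2, 5}  B7 = {0, 3, 5}  B8 = {3, 5, 7}
Tree: B1–B2, B2–B3, B3–B4, B4–B5, B5–B6, B6–B7, B7–B8
Every bag has size at most 3, so the width is 3 − 1 = 2 and tw(G) ≤ 2. The edges 9–6–4–1–9 form a cycle, so G is not a tree and its treewidth is at least 2. Combining the bounds, tw(G) = 2.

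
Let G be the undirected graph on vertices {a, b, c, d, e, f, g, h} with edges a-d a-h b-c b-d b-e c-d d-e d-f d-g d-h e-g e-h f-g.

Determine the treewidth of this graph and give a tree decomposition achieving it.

Treewidth 2.
One such decomposition:
Bags: B1 = {b, d, e}  B2 = {d, e, h}  B3 = {a, d, h}  B4 = {d, e, g}  B5 = {b, c, d}  B6 = {d, f, g}
Tree: B1–B2, B2–B3, B2–B4, B1–B5, B4–B6

Each bag holds 3 vertices, so the decomposition has width 2, which upper-bounds the treewidth. For the lower bound, the 3 vertices {a, d, h} are pairwise adjacent, and any tree decomposition puts a clique entirely inside one bag — forcing width ≥ 2. Therefore the treewidth is 2.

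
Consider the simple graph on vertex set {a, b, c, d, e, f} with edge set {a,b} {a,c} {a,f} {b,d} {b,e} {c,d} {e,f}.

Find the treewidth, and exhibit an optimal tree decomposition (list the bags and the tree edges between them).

The largest bag has 3 vertices, giving width 2; this decomposition certifies tw(G) ≤ 2. The edges f–e–b–a–f form a cycle, so G is not a tree and its treewidth is at least 2. Therefore the treewidth is 2.

Treewidth 2.
Bags: B1 = {a, e, f}  B2 = {a, b, e}  B3 = {a, b, c}  B4 = {b, c, d}
Tree: B1–B2, B2–B3, B3–B4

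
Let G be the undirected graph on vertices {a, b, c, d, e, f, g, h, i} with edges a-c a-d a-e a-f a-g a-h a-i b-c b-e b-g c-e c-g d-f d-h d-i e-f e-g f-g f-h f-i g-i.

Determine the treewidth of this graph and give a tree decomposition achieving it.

Treewidth 3.
One optimal decomposition is:
Bags: B1 = {a, c, e, g}  B2 = {a, e, f, g}  B3 = {a, f, g, i}  B4 = {a, d, f, i}  B5 = {b, c, e, g}  B6 = {a, d, f, h}
Tree: B1–B2, B2–B3, B3–B4, B1–B5, B4–B6

The largest bag has 4 vertices, giving width 3; this decomposition certifies tw(G) ≤ 3. Conversely, {a, c, e, g} is a clique of size 4, and the vertices of any clique must share a bag in every tree decomposition; so some bag has ≥ 4 vertices and tw(G) ≥ 3. The upper and lower bounds meet at 3, so that is the treewidth.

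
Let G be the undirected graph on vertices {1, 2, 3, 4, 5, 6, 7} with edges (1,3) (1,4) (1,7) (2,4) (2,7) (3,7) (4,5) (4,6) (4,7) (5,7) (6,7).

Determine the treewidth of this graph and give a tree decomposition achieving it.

Treewidth 2.
One optimal decomposition is:
Bags: B1 = {1, 4, 7}  B2 = {1, 3, 7}  B3 = {4, 5, 7}  B4 = {4, 6, 7}  B5 = {2, 4, 7}
Tree: B1–B2, B1–B3, B1–B4, B1–B5

Every bag has size at most 3, so the width is 3 − 1 = 2 and tw(G) ≤ 2. On the other hand G contains the 3-clique {1, 3, 7}. A clique must lie in a single bag of any decomposition, so no decomposition can have width below 2. Combining the bounds, tw(G) = 2.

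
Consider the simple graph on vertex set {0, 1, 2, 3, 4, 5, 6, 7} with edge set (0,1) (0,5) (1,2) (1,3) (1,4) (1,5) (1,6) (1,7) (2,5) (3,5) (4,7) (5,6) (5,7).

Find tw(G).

2

A width-2 tree decomposition is:
Bags: B1 = {0, 1, 5}  B2 = {1, 2, 5}  B3 = {1, 5, 6}  B4 = {1, 3, 5}  B5 = {1, 5, 7}  B6 = {1, 4, 7}
Tree: B1–B2, B2–B3, B2–B4, B2–B5, B5–B6
The largest bag has 3 vertices, giving width 2; this decomposition certifies tw(G) ≤ 2. Conversely, {1, 4, 7} is a clique of size 3, and the vertices of any clique must share a bag in every tree decomposition; so some bag has ≥ 3 vertices and tw(G) ≥ 2. Hence tw(G) = 2 exactly.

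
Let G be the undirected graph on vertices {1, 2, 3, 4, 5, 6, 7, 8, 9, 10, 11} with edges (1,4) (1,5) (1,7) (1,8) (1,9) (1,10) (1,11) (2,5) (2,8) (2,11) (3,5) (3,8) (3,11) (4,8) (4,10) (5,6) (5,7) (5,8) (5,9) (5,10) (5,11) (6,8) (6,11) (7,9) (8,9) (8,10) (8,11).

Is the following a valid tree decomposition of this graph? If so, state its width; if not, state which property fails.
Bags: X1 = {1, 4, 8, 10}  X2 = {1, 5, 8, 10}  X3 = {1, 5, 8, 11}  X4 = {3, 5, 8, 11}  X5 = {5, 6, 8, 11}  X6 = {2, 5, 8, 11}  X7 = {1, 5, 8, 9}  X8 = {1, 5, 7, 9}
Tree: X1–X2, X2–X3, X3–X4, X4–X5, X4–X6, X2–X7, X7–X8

Yes; width 3.

Checking the three conditions: (i) the bags cover all of {1, 2, 3, 4, 5, 6, 7, 8, 9, 10, 11}; (ii) for each edge, some bag contains both endpoints; (iii) the bags containing any fixed vertex form a subtree. All hold, so the decomposition is valid with width 4 − 1 = 3.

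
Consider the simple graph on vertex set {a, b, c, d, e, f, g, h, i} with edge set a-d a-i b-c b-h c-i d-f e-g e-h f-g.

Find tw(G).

A width-2 tree decomposition is:
Bags: B1 = {b, c, h}  B2 = {c, e, h}  B3 = {c, e, g}  B4 = {c, f, g}  B5 = {c, d, f}  B6 = {a, c, d}  B7 = {a, c, i}
Tree: B1–B2, B2–B3, B3–B4, B4–B5, B5–B6, B6–B7
Every bag has size at most 3, so the width is 3 − 1 = 2 and tw(G) ≤ 2. For the lower bound, G contains the cycle c–b–h–e–g–f–d–a–i–c, so G is not a forest; only forests have treewidth ≤ 1, hence tw(G) ≥ 2. Hence tw(G) = 2 exactly.

2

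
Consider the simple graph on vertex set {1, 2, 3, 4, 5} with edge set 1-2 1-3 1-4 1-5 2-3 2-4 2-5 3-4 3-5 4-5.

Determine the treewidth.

A width-4 tree decomposition is:
Bags: B1 = {1, 2, 3, 4, 5}
Tree: (single bag)
With just one bag of size 5, the width is 5 − 1 = 4, so tw(G) ≤ 4. For the lower bound, the 5 vertices {1, 2, 3, 4, 5} are pairwise adjacent, and any tree decomposition puts a clique entirely inside one bag — forcing width ≥ 4. Combining the bounds, tw(G) = 4.

4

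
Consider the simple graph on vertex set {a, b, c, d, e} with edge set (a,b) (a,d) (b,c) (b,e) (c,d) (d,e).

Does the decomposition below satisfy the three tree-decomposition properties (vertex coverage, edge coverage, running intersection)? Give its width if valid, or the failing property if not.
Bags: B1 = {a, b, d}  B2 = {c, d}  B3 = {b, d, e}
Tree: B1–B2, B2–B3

A tree decomposition must satisfy three properties: every vertex lies in some bag; for every edge, both endpoints lie together in some bag; and for every vertex, the bags containing it form a connected subtree. Here edge (b,c) lies in no bag, so the decomposition is invalid.

No — edge (b,c) lies in no bag.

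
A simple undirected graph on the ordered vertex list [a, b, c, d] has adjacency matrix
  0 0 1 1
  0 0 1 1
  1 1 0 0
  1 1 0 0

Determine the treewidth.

A width-2 tree decomposition is:
Bags: B1 = {a, c, d}  B2 = {b, c, d}
Tree: B1–B2
The largest bag has 3 vertices, giving width 2; this decomposition certifies tw(G) ≤ 2. The edges c–a–d–b–c form a cycle, so G is not a tree and its treewidth is at least 2. Hence tw(G) = 2 exactly.

2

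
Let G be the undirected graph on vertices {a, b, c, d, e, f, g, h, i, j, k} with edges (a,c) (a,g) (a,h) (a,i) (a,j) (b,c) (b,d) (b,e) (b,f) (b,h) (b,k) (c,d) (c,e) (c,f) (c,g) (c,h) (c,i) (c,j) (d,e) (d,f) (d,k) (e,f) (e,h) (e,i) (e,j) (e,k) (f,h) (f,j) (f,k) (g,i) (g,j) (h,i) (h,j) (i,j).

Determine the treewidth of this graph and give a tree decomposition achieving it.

Treewidth 4.
Bags: B1 = {c, e, f, h, j}  B2 = {b, c, e, f, h}  B3 = {c, e, h, i, j}  B4 = {b, c, d, e, f}  B5 = {b, d, e, f, k}  B6 = {a, c, h, i, j}  B7 = {a, c, g, i, j}
Tree: B1–B2, B1–B3, B2–B4, B4–B5, B3–B6, B6–B7

Each bag holds 5 vertices, so the decomposition has width 4, which upper-bounds the treewidth. For the lower bound, the 5 vertices {b, c, d, e, f} are pairwise adjacent, and any tree decomposition puts a clique entirely inside one bag — forcing width ≥ 4. The upper and lower bounds meet at 4, so that is the treewidth.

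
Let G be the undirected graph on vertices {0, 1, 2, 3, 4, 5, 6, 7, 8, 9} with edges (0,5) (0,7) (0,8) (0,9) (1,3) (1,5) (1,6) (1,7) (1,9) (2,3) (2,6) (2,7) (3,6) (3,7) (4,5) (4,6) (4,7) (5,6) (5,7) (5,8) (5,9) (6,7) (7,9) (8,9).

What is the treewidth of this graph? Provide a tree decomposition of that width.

Treewidth 3.
One such decomposition:
Bags: B1 = {1, 5, 6, 7}  B2 = {1, 3, 6, 7}  B3 = {1, 5, 7, 9}  B4 = {2, 3, 6, 7}  B5 = {0, 5, 7, 9}  B6 = {4, 5, 6, 7}  B7 = {0, 5, 8, 9}
Tree: B1–B2, B1–B3, B2–B4, B3–B5, B1–B6, B5–B7

The largest bag has 4 vertices, giving width 3; this decomposition certifies tw(G) ≤ 3. For the lower bound, the 4 vertices {0, 5, 8, 9} are pairwise adjacent, and any tree decomposition puts a clique entirely inside one bag — forcing width ≥ 3. Hence tw(G) = 3 exactly.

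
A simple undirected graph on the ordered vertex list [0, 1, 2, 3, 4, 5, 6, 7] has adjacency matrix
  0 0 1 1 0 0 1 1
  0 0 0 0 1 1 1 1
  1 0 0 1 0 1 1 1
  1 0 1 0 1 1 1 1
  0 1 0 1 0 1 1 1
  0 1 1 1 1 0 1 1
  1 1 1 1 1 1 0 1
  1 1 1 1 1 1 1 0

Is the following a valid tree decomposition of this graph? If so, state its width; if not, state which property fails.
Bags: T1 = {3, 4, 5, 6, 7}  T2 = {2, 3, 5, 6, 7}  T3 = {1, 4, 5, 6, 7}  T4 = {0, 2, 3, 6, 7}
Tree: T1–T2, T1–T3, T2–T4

Yes; width 4.

Vertex coverage: the bags together contain {0, 1, 2, 3, 4, 5, 6, 7}, the full vertex set. Edge coverage: each edge of G has both endpoints in at least one bag. Running intersection: for every vertex, the bags containing it form a connected subtree. All three properties hold, so this is a valid tree decomposition of width max|bag| − 1 = 4, and hence tw(G) ≤ 4.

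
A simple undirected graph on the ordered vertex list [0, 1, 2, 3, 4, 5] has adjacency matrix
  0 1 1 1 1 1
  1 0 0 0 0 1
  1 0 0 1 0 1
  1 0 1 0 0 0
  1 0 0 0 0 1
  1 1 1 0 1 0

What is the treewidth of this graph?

2

A width-2 tree decomposition is:
Bags: B1 = {0, 1, 5}  B2 = {0, 2, 5}  B3 = {0, 2, 3}  B4 = {0, 4, 5}
Tree: B1–B2, B2–B3, B2–B4
The largest bag has 3 vertices, giving width 2; this decomposition certifies tw(G) ≤ 2. On the other hand G contains the 3-clique {0, 2, 3}. A clique must lie in a single bag of any decomposition, so no decomposition can have width below 2. Combining the bounds, tw(G) = 2.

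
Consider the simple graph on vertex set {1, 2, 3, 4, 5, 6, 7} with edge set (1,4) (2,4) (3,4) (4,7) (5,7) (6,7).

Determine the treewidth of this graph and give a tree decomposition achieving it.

The largest bag has 2 vertices, giving width 1; this decomposition certifies tw(G) ≤ 1. Since G has at least one edge (e.g. 2–4), it is not an edgeless graph, so tw(G) ≥ 1. The upper and lower bounds meet at 1, so that is the treewidth.

Treewidth 1.
Bags: B1 = {2, 4}  B2 = {4, 7}  B3 = {5, 7}  B4 = {3, 4}  B5 = {1, 4}  B6 = {6, 7}
Tree: B1–B2, B2–B3, B2–B4, B1–B5, B2–B6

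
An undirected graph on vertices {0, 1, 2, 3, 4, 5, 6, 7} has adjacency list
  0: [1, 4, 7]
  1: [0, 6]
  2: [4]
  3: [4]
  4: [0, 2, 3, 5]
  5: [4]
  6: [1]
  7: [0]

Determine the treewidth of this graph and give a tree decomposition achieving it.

The largest bag has 2 vertices, giving width 1; this decomposition certifies tw(G) ≤ 1. G has an edge, so its treewidth is at least 1. Therefore the treewidth is 1.

Treewidth 1.
One optimal decomposition is:
Bags: B1 = {2, 4}  B2 = {0, 4}  B3 = {4, 5}  B4 = {3, 4}  B5 = {0, 1}  B6 = {1, 6}  B7 = {0, 7}
Tree: B1–B2, B1–B3, B1–B4, B2–B5, B5–B6, B5–B7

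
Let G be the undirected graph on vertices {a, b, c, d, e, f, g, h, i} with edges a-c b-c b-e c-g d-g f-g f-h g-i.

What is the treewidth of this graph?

A width-1 tree decomposition is:
Bags: B1 = {a, c}  B2 = {b, c}  B3 = {c, g}  B4 = {g, i}  B5 = {f, g}  B6 = {d, g}  B7 = {b, e}  B8 = {f, h}
Tree: B1–B2, B2–B3, B3–B4, B3–B5, B4–B6, B2–B7, B5–B8
The largest bag has 2 vertices, giving width 1; this decomposition certifies tw(G) ≤ 1. Since G has at least one edge (e.g. c–a), it is not an edgeless graph, so tw(G) ≥ 1. Hence tw(G) = 1 exactly.

1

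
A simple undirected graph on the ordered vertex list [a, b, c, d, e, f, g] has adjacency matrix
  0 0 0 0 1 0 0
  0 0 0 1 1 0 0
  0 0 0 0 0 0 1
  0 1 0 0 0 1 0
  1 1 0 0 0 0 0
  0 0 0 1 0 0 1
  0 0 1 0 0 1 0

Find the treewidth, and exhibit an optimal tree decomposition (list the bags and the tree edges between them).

Each bag holds 2 vertices, so the decomposition has width 1, which upper-bounds the treewidth. Since G has at least one edge (e.g. c–g), it is not an edgeless graph, so tw(G) ≥ 1. Combining the bounds, tw(G) = 1.

Treewidth 1.
One optimal decomposition is:
Bags: B1 = {c, g}  B2 = {f, g}  B3 = {d, f}  B4 = {b, d}  B5 = {b, e}  B6 = {a, e}
Tree: B1–B2, B2–B3, B3–B4, B4–B5, B5–B6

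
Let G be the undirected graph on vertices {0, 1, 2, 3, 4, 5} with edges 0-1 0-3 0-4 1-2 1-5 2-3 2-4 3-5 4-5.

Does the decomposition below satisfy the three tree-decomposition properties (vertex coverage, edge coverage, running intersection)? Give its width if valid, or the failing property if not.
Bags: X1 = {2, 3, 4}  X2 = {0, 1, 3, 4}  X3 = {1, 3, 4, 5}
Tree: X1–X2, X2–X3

A tree decomposition must satisfy three properties: every vertex lies in some bag; for every edge, both endpoints lie together in some bag; and for every vertex, the bags containing it form a connected subtree. Here edge (1,2) lies in no bag, so the decomposition is invalid.

No — edge (1,2) lies in no bag.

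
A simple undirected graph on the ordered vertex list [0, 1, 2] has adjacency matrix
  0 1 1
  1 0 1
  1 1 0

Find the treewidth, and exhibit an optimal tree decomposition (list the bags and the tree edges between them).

Treewidth 2.
One such decomposition:
Bags: B1 = {0, 1, 2}
Tree: (single bag)

With just one bag of size 3, the width is 3 − 1 = 2, so tw(G) ≤ 2. For the lower bound, the 3 vertices {0, 1, 2} are pairwise adjacent, and any tree decomposition puts a clique entirely inside one bag — forcing width ≥ 2. The upper and lower bounds meet at 2, so that is the treewidth.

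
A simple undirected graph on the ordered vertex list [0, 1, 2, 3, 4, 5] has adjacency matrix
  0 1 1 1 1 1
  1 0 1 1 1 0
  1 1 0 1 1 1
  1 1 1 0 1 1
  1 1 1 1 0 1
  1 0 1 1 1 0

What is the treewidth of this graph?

4

A width-4 tree decomposition is:
Bags: B1 = {0, 2, 3, 4, 5}  B2 = {0, 1, 2, 3, 4}
Tree: B1–B2
Each bag holds 5 vertices, so the decomposition has width 4, which upper-bounds the treewidth. Conversely, {0, 1, 2, 3, 4} is a clique of size 5, and the vertices of any clique must share a bag in every tree decomposition; so some bag has ≥ 5 vertices and tw(G) ≥ 4. Hence tw(G) = 4 exactly.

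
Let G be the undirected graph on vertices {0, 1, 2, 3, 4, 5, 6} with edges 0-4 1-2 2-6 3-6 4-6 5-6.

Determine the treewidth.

1

A width-1 tree decomposition is:
Bags: B1 = {2, 6}  B2 = {1, 2}  B3 = {5, 6}  B4 = {4, 6}  B5 = {0, 4}  B6 = {3, 6}
Tree: B1–B2, B1–B3, B1–B4, B4–B5, B4–B6
The largest bag has 2 vertices, giving width 1; this decomposition certifies tw(G) ≤ 1. G has an edge, so its treewidth is at least 1. Combining the bounds, tw(G) = 1.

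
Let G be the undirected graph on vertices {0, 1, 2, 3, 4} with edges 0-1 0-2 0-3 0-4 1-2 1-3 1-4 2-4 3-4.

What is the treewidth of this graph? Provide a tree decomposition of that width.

Treewidth 3.
One such decomposition:
Bags: B1 = {0, 1, 2, 4}  B2 = {0, 1, 3, 4}
Tree: B1–B2

Each bag holds 4 vertices, so the decomposition has width 3, which upper-bounds the treewidth. Conversely, {0, 1, 2, 4} is a clique of size 4, and the vertices of any clique must share a bag in every tree decomposition; so some bag has ≥ 4 vertices and tw(G) ≥ 3. Combining the bounds, tw(G) = 3.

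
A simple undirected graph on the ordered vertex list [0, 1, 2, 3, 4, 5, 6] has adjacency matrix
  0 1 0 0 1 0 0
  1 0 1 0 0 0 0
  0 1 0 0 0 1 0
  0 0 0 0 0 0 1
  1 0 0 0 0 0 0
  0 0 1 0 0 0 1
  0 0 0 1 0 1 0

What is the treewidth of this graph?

A width-1 tree decomposition is:
Bags: B1 = {0, 4}  B2 = {0, 1}  B3 = {1, 2}  B4 = {2, 5}  B5 = {5, 6}  B6 = {3, 6}
Tree: B1–B2, B2–B3, B3–B4, B4–B5, B5–B6
The largest bag has 2 vertices, giving width 1; this decomposition certifies tw(G) ≤ 1. G has an edge, so its treewidth is at least 1. Hence tw(G) = 1 exactly.

1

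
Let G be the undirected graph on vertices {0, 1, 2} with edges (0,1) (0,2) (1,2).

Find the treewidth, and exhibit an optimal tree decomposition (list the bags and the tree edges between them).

A single bag containing all 3 vertices is trivially a valid decomposition of width 2. Conversely, {0, 1, 2} is a clique of size 3, and the vertices of any clique must share a bag in every tree decomposition; so some bag has ≥ 3 vertices and tw(G) ≥ 2. Hence tw(G) = 2 exactly.

Treewidth 2.
Bags: B1 = {0, 1, 2}
Tree: (single bag)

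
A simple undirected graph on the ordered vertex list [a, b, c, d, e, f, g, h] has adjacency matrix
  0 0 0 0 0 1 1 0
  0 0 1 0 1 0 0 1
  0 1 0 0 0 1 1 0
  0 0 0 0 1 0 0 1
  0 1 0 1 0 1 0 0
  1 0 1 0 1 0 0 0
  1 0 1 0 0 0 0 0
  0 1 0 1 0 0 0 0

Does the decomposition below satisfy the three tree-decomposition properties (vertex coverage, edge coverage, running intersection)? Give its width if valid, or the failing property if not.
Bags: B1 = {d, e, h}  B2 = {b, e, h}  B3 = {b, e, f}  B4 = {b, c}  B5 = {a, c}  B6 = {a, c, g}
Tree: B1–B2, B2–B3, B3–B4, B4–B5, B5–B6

No — edge (f,c) lies in no bag.

A tree decomposition must satisfy three properties: every vertex lies in some bag; for every edge, both endpoints lie together in some bag; and for every vertex, the bags containing it form a connected subtree. Here edge (f,c) lies in no bag, so the decomposition is invalid.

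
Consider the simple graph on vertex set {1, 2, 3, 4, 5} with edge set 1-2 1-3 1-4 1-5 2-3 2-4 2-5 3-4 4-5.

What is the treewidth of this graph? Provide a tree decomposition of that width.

Treewidth 3.
One such decomposition:
Bags: B1 = {1, 2, 3, 4}  B2 = {1, 2, 4, 5}
Tree: B1–B2

Every bag has size at most 4, so the width is 4 − 1 = 3 and tw(G) ≤ 3. Conversely, {1, 2, 3, 4} is a clique of size 4, and the vertices of any clique must share a bag in every tree decomposition; so some bag has ≥ 4 vertices and tw(G) ≥ 3. Hence tw(G) = 3 exactly.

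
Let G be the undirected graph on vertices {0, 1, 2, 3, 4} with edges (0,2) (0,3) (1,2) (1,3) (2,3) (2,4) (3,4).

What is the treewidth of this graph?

2

A width-2 tree decomposition is:
Bags: B1 = {1, 2, 3}  B2 = {2, 3, 4}  B3 = {0, 2, 3}
Tree: B1–B2, B2–B3
The largest bag has 3 vertices, giving width 2; this decomposition certifies tw(G) ≤ 2. Conversely, {0, 2, 3} is a clique of size 3, and the vertices of any clique must share a bag in every tree decomposition; so some bag has ≥ 3 vertices and tw(G) ≥ 2. Hence tw(G) = 2 exactly.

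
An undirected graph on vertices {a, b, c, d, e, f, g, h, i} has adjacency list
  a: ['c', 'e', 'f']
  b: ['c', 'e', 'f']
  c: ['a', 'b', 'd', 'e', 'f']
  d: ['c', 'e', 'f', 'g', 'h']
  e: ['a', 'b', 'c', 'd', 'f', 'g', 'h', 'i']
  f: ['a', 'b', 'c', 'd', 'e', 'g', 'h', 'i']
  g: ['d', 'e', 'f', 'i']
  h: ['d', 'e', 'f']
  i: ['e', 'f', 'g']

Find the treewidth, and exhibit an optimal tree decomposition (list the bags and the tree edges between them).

Treewidth 3.
One optimal decomposition is:
Bags: B1 = {d, e, f, h}  B2 = {d, e, f, g}  B3 = {c, d, e, f}  B4 = {e, f, g, i}  B5 = {a, c, e, f}  B6 = {b, c, e, f}
Tree: B1–B2, B1–B3, B2–B4, B3–B5, B3–B6

The largest bag has 4 vertices, giving width 3; this decomposition certifies tw(G) ≤ 3. For the lower bound, the 4 vertices {d, e, f, g} are pairwise adjacent, and any tree decomposition puts a clique entirely inside one bag — forcing width ≥ 3. The upper and lower bounds meet at 3, so that is the treewidth.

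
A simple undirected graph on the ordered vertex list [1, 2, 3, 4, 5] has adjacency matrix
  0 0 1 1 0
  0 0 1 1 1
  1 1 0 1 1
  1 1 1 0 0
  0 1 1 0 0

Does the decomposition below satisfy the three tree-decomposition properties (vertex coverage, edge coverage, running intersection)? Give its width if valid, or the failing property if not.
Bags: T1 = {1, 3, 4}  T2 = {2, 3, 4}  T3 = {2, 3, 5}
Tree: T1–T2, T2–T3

Yes; width 2.

Every vertex of G appears in some bag (union = {1, 2, 3, 4, 5}); every edge is covered by a bag; and for each vertex v the set of bags containing v is connected in the bag tree. The decomposition is therefore valid. The largest bag has 3 vertices, so the width is 2.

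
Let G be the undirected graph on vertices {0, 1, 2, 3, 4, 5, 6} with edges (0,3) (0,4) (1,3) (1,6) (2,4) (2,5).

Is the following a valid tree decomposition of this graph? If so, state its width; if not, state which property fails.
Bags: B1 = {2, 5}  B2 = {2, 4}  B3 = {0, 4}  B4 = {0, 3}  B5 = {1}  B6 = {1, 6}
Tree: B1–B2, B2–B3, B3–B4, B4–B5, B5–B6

No — edge (3,1) lies in no bag.

A tree decomposition must satisfy three properties: every vertex lies in some bag; for every edge, both endpoints lie together in some bag; and for every vertex, the bags containing it form a connected subtree. Here edge (3,1) lies in no bag, so the decomposition is invalid.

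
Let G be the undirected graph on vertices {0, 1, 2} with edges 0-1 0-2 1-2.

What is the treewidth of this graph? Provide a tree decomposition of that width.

A single bag containing all 3 vertices is trivially a valid decomposition of width 2. On the other hand G contains the 3-clique {0, 1, 2}. A clique must lie in a single bag of any decomposition, so no decomposition can have width below 2. Therefore the treewidth is 2.

Treewidth 2.
Bags: B1 = {0, 1, 2}
Tree: (single bag)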